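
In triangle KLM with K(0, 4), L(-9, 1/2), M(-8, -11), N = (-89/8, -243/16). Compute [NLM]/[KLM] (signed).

-3/8

[KLM] = ½·(0·(1/2−(-11)) + (-9)·(-11−4) + (-8)·(4−(1/2))) = ½·(0 + 135 − 28) = 107/2.
[NLM] = ½·((-89/8)·(1/2−(-11)) + (-9)·(-11−(-243/16)) + (-8)·(-243/16−(1/2))) = ½·(-2047/16 − 603/16 + 251/2) = -321/16, so the ratio is (-321/16)/(107/2) = -3/8.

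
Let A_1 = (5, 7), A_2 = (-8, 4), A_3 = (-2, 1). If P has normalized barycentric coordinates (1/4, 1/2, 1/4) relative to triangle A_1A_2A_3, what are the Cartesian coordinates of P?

(-13/4, 4)

P = (1/4)·A_1 + (1/2)·A_2 + (1/4)·A_3.
x-coordinate: (1/4)·5 + (1/2)·(-8) + (1/4)·(-2) = -13/4.
y-coordinate: (1/4)·7 + (1/2)·4 + (1/4)·1 = 4.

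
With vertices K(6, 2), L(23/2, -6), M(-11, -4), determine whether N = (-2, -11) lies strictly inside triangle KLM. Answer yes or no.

Barycentric coordinates of N: (-279/338, 173/169, 271/338).
The three coordinates are negative, positive, positive; a point is interior exactly when all three are positive.

no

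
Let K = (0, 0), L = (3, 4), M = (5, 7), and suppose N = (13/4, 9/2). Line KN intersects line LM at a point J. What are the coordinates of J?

(13/3, 6)

Barycentric coordinates of N with respect to KLM: (1/4, 1/4, 1/2).
On side LM the K-coordinate is zero; dropping N's K-weight 1/4 and renormalizing the remaining 1/4 : 1/2 gives weights 1/3, 2/3 on L, M.
J = (1/3)·(3, 4) + (2/3)·(5, 7) = (13/3, 6).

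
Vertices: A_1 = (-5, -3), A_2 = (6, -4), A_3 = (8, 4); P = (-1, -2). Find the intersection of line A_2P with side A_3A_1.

Barycentric coordinates of P with respect to A_1A_2A_3: (2/3, 1/6, 1/6).
On side A_3A_1 the A_2-coordinate is zero; dropping P's A_2-weight 1/6 and renormalizing the remaining 1/6 : 2/3 gives weights 1/5, 4/5 on A_3, A_1.
Q = (1/5)·(8, 4) + (4/5)·(-5, -3) = (-12/5, -8/5).

(-12/5, -8/5)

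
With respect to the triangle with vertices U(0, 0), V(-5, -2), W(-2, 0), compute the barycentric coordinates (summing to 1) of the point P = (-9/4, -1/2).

Signed area of the reference triangle: [UVW] = ½·(0·(-2−0) + (-5)·(0−0) + (-2)·(0−(-2))) = ½·(0 + 0 − 4) = -2.
[PVW] = ½·((-9/4)·(-2−0) + (-5)·(0−(-1/2)) + (-2)·(-1/2−(-2))) = ½·(9/2 − 5/2 − 3) = -1/2, so the U-coordinate is (-1/2)/(-2) = 1/4.
[UPW] = ½·(0·(-1/2−0) + (-9/4)·(0−0) + (-2)·(0−(-1/2))) = ½·(0 + 0 − 1) = -1/2, so the V-coordinate is 1/4.
[UVP] = ½·(0·(-2−(-1/2)) + (-5)·(-1/2−0) + (-9/4)·(0−(-2))) = ½·(0 + 5/2 − 9/2) = -1, so the W-coordinate is 1/2.
Check: 1/4 + 1/4 + 1/2 = 1.

(1/4, 1/4, 1/2)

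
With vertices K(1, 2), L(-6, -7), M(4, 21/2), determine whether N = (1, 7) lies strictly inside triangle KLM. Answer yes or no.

no

Barycentric coordinates of N: (-7/13, 6/13, 14/13).
The three coordinates are negative, positive, positive; a point is interior exactly when all three are positive.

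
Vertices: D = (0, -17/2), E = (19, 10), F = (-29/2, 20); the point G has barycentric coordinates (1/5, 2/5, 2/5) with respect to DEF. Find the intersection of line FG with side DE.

(38/3, 23/6)

Line FG meets DE where the F-coordinate vanishes; zeroing G's F-weight and renormalizing leaves D, E-weights 1/5 : 2/5 → (1/3, 2/3).
So H = (1/3)·D + (2/3)·E = (38/3, 23/6).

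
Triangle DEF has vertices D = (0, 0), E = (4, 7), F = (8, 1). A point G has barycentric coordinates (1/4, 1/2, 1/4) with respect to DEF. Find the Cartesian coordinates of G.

(4, 15/4)

G = (1/4)·D + (1/2)·E + (1/4)·F.
x-coordinate: (1/4)·0 + (1/2)·4 + (1/4)·8 = 4.
y-coordinate: (1/4)·0 + (1/2)·7 + (1/4)·1 = 15/4.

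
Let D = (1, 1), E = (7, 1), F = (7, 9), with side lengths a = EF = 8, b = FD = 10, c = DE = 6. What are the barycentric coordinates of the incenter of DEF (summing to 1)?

The incenter has barycentric coordinates proportional to the opposite side lengths: (8 : 10 : 6).
Normalizing by 8+10+6 = 24 gives (1/3, 5/12, 1/4).

(1/3, 5/12, 1/4)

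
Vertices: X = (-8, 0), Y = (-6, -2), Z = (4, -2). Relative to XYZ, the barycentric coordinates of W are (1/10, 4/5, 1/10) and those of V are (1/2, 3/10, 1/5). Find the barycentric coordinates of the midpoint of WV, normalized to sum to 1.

Since both coordinate triples sum to 1, the midpoint's barycentrics are the componentwise average.
(1/10+1/2)/2 = 3/10; similarly 11/20 and 3/20.

(3/10, 11/20, 3/20)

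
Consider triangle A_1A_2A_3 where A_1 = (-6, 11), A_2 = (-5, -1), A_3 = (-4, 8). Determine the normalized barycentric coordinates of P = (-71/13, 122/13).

(9/13, 1/13, 3/13)

Signed area of the reference triangle: [A_1A_2A_3] = ½·((-6)·(-1−8) + (-5)·(8−11) + (-4)·(11−(-1))) = ½·(54 + 15 − 48) = 21/2.
[PA_2A_3] = ½·((-71/13)·(-1−8) + (-5)·(8−(122/13)) + (-4)·(122/13−(-1))) = ½·(639/13 + 90/13 − 540/13) = 189/26, so the A_1-coordinate is (189/26)/(21/2) = 9/13.
[A_1PA_3] = ½·((-6)·(122/13−8) + (-71/13)·(8−11) + (-4)·(11−(122/13))) = ½·(-108/13 + 213/13 − 84/13) = 21/26, so the A_2-coordinate is 1/13.
[A_1A_2P] = ½·((-6)·(-1−(122/13)) + (-5)·(122/13−11) + (-71/13)·(11−(-1))) = ½·(810/13 + 105/13 − 852/13) = 63/26, so the A_3-coordinate is 3/13.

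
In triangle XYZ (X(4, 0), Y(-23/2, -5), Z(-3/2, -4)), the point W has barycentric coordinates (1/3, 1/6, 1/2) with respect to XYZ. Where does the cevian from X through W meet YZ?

Line XW meets YZ where the X-coordinate vanishes; zeroing W's X-weight and renormalizing leaves Y, Z-weights 1/6 : 1/2 → (1/4, 3/4).
So V = (1/4)·Y + (3/4)·Z = (-4, -17/4).

(-4, -17/4)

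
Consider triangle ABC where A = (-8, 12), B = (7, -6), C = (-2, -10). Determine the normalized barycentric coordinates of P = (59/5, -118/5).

(-4/5, 1, 4/5)

Signed area of the reference triangle: [ABC] = ½·((-8)·(-6−(-10)) + 7·(-10−12) + (-2)·(12−(-6))) = ½·(-32 − 154 − 36) = -111.
[PBC] = ½·((59/5)·(-6−(-10)) + 7·(-10−(-118/5)) + (-2)·(-118/5−(-6))) = ½·(236/5 + 476/5 + 176/5) = 444/5, so the A-coordinate is (444/5)/(-111) = -4/5.
[APC] = ½·((-8)·(-118/5−(-10)) + (59/5)·(-10−12) + (-2)·(12−(-118/5))) = ½·(544/5 − 1298/5 − 356/5) = -111, so the B-coordinate is 1.
[ABP] = ½·((-8)·(-6−(-118/5)) + 7·(-118/5−12) + (59/5)·(12−(-6))) = ½·(-704/5 − 1246/5 + 1062/5) = -444/5, so the C-coordinate is 4/5.
Check: -4/5 + 1 + 4/5 = 1.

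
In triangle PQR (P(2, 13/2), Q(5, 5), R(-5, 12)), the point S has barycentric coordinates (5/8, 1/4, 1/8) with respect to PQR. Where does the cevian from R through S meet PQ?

(20/7, 85/14)

Line RS meets PQ where the R-coordinate vanishes; zeroing S's R-weight and renormalizing leaves P, Q-weights 5/8 : 1/4 → (5/7, 2/7).
So T = (5/7)·P + (2/7)·Q = (20/7, 85/14).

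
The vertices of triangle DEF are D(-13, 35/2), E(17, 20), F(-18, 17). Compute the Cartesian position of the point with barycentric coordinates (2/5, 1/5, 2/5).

(-9, 89/5)

G = (2/5)·D + (1/5)·E + (2/5)·F.
x-coordinate: (2/5)·(-13) + (1/5)·17 + (2/5)·(-18) = -9.
y-coordinate: (2/5)·(35/2) + (1/5)·20 + (2/5)·17 = 89/5.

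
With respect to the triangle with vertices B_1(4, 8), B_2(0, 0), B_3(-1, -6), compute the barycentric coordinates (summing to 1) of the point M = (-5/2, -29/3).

(-1/3, 1/6, 7/6)

Signed area of the reference triangle: [B_1B_2B_3] = ½·(4·(0−(-6)) + 0·(-6−8) + (-1)·(8−0)) = ½·(24 + 0 − 8) = 8.
[MB_2B_3] = ½·((-5/2)·(0−(-6)) + 0·(-6−(-29/3)) + (-1)·(-29/3−0)) = ½·(-15 + 0 + 29/3) = -8/3, so the B_1-coordinate is (-8/3)/8 = -1/3.
[B_1MB_3] = ½·(4·(-29/3−(-6)) + (-5/2)·(-6−8) + (-1)·(8−(-29/3))) = ½·(-44/3 + 35 − 53/3) = 4/3, so the B_2-coordinate is 1/6.
[B_1B_2M] = ½·(4·(0−(-29/3)) + 0·(-29/3−8) + (-5/2)·(8−0)) = ½·(116/3 + 0 − 20) = 28/3, so the B_3-coordinate is 7/6.
Check: -1/3 + 1/6 + 7/6 = 1.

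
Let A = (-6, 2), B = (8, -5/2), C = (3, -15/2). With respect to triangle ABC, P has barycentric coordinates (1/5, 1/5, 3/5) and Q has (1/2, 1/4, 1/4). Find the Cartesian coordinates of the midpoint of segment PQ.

Barycentric coordinates of the midpoint are the average: (7/20, 9/40, 17/40).
Converting: (7/20)·A + (9/40)·B + (17/40)·C = (39/40, -61/20).

(39/40, -61/20)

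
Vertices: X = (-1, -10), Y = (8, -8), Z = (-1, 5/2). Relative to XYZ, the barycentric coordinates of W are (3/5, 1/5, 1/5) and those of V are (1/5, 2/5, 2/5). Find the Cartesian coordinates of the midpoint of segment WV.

Barycentric coordinates of the midpoint are the average: (2/5, 3/10, 3/10).
Converting: (2/5)·X + (3/10)·Y + (3/10)·Z = (17/10, -113/20).

(17/10, -113/20)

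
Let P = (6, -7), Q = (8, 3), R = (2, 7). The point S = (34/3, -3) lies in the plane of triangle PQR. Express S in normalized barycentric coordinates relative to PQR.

(1/3, 4/3, -2/3)

Signed area of the reference triangle: [PQR] = ½·(6·(3−7) + 8·(7−(-7)) + 2·(-7−3)) = ½·(-24 + 112 − 20) = 34.
[SQR] = ½·((34/3)·(3−7) + 8·(7−(-3)) + 2·(-3−3)) = ½·(-136/3 + 80 − 12) = 34/3, so the P-coordinate is (34/3)/34 = 1/3.
[PSR] = ½·(6·(-3−7) + (34/3)·(7−(-7)) + 2·(-7−(-3))) = ½·(-60 + 476/3 − 8) = 136/3, so the Q-coordinate is 4/3.
[PQS] = ½·(6·(3−(-3)) + 8·(-3−(-7)) + (34/3)·(-7−3)) = ½·(36 + 32 − 340/3) = -68/3, so the R-coordinate is -2/3.
Check: 1/3 + 4/3 − 2/3 = 1.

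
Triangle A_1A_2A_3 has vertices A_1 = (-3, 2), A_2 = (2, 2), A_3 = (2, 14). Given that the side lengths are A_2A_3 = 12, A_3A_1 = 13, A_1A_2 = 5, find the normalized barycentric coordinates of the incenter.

(2/5, 13/30, 1/6)

The incenter has barycentric coordinates proportional to the opposite side lengths: (12 : 13 : 5).
Normalizing by 12+13+5 = 30 gives (2/5, 13/30, 1/6).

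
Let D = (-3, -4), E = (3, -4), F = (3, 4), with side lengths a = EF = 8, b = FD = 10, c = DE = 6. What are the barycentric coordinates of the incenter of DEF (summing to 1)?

(1/3, 5/12, 1/4)

The incenter has barycentric coordinates proportional to the opposite side lengths: (8 : 10 : 6).
Normalizing by 8+10+6 = 24 gives (1/3, 5/12, 1/4).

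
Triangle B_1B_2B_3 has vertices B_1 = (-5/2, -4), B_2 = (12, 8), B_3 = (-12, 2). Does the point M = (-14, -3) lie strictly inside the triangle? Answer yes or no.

no

Barycentric coordinates of M: (36/67, -119/402, 305/402).
The three coordinates are positive, negative, positive; a point is interior exactly when all three are positive.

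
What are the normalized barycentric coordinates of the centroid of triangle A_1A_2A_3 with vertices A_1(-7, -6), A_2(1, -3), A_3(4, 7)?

The centroid is the average of the vertices, so each weight is 1/3.

(1/3, 1/3, 1/3)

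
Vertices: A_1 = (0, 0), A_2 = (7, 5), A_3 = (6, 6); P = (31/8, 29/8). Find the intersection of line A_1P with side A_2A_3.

Barycentric coordinates of P with respect to A_1A_2A_3: (3/8, 1/8, 1/2).
On side A_2A_3 the A_1-coordinate is zero; dropping P's A_1-weight 3/8 and renormalizing the remaining 1/8 : 1/2 gives weights 1/5, 4/5 on A_2, A_3.
Q = (1/5)·(7, 5) + (4/5)·(6, 6) = (31/5, 29/5).

(31/5, 29/5)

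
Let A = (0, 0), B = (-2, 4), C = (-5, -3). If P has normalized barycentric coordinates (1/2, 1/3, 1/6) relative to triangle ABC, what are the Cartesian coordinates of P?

P = (1/2)·A + (1/3)·B + (1/6)·C.
x-coordinate: (1/2)·0 + (1/3)·(-2) + (1/6)·(-5) = -3/2.
y-coordinate: (1/2)·0 + (1/3)·4 + (1/6)·(-3) = 5/6.

(-3/2, 5/6)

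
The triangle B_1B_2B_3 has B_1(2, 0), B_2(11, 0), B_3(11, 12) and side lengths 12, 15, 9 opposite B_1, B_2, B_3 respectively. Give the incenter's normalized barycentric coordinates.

The incenter has barycentric coordinates proportional to the opposite side lengths: (12 : 15 : 9).
Normalizing by 12+15+9 = 36 gives (1/3, 5/12, 1/4).

(1/3, 5/12, 1/4)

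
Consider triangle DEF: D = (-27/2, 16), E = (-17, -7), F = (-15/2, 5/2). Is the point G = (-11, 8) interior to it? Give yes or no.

Barycentric coordinates of G: (6/13, 1/13, 6/13).
The three coordinates are positive, positive, positive; a point is interior exactly when all three are positive.

yes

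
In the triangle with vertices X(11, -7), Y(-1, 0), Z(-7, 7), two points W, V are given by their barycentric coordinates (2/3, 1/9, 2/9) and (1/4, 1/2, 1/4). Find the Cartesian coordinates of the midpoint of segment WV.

Barycentric coordinates of the midpoint are the average: (11/24, 11/36, 17/72).
Converting: (11/24)·X + (11/36)·Y + (17/72)·Z = (37/12, -14/9).

(37/12, -14/9)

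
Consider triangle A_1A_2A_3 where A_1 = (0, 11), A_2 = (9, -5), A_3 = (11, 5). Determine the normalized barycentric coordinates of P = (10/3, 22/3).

(2/3, 1/6, 1/6)

Signed area of the reference triangle: [A_1A_2A_3] = ½·(0·(-5−5) + 9·(5−11) + 11·(11−(-5))) = ½·(0 − 54 + 176) = 61.
[PA_2A_3] = ½·((10/3)·(-5−5) + 9·(5−(22/3)) + 11·(22/3−(-5))) = ½·(-100/3 − 21 + 407/3) = 122/3, so the A_1-coordinate is (122/3)/61 = 2/3.
[A_1PA_3] = ½·(0·(22/3−5) + (10/3)·(5−11) + 11·(11−(22/3))) = ½·(0 − 20 + 121/3) = 61/6, so the A_2-coordinate is 1/6.
[A_1A_2P] = ½·(0·(-5−(22/3)) + 9·(22/3−11) + (10/3)·(11−(-5))) = ½·(0 − 33 + 160/3) = 61/6, so the A_3-coordinate is 1/6.
Check: 2/3 + 1/6 + 1/6 = 1.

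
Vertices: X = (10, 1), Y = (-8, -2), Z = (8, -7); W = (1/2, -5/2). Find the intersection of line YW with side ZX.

(9, -3)

Barycentric coordinates of W with respect to XYZ: (1/4, 1/2, 1/4).
On side ZX the Y-coordinate is zero; dropping W's Y-weight 1/2 and renormalizing the remaining 1/4 : 1/4 gives weights 1/2, 1/2 on Z, X.
V = (1/2)·(8, -7) + (1/2)·(10, 1) = (9, -3).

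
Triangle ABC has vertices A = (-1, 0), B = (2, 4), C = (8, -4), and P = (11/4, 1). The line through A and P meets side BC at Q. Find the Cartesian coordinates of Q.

(4, 4/3)

Barycentric coordinates of P with respect to ABC: (1/4, 1/2, 1/4).
On side BC the A-coordinate is zero; dropping P's A-weight 1/4 and renormalizing the remaining 1/2 : 1/4 gives weights 2/3, 1/3 on B, C.
Q = (2/3)·(2, 4) + (1/3)·(8, -4) = (4, 4/3).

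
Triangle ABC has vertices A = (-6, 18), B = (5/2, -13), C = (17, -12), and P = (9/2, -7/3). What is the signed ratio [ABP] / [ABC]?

1/3

[ABC] = ½·((-6)·(-13−(-12)) + (5/2)·(-12−18) + 17·(18−(-13))) = ½·(6 − 75 + 527) = 229.
[ABP] = ½·((-6)·(-13−(-7/3)) + (5/2)·(-7/3−18) + (9/2)·(18−(-13))) = ½·(64 − 305/6 + 279/2) = 229/3, so the ratio is (229/3)/229 = 1/3.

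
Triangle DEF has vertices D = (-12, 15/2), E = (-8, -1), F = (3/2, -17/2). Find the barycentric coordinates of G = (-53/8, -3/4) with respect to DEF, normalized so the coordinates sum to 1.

Signed area of the reference triangle: [DEF] = ½·((-12)·(-1−(-17/2)) + (-8)·(-17/2−(15/2)) + (3/2)·(15/2−(-1))) = ½·(-90 + 128 + 51/4) = 203/8.
[GEF] = ½·((-53/8)·(-1−(-17/2)) + (-8)·(-17/2−(-3/4)) + (3/2)·(-3/4−(-1))) = ½·(-795/16 + 62 + 3/8) = 203/32, so the D-coordinate is (203/32)/(203/8) = 1/4.
[DGF] = ½·((-12)·(-3/4−(-17/2)) + (-53/8)·(-17/2−(15/2)) + (3/2)·(15/2−(-3/4))) = ½·(-93 + 106 + 99/8) = 203/16, so the E-coordinate is 1/2.
[DEG] = ½·((-12)·(-1−(-3/4)) + (-8)·(-3/4−(15/2)) + (-53/8)·(15/2−(-1))) = ½·(3 + 66 − 901/16) = 203/32, so the F-coordinate is 1/4.
Check: 1/4 + 1/2 + 1/4 = 1.

(1/4, 1/2, 1/4)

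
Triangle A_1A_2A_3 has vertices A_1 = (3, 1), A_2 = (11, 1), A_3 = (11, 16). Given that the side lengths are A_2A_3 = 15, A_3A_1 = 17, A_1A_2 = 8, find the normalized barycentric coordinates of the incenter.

The incenter has barycentric coordinates proportional to the opposite side lengths: (15 : 17 : 8).
Normalizing by 15+17+8 = 40 gives (3/8, 17/40, 1/5).

(3/8, 17/40, 1/5)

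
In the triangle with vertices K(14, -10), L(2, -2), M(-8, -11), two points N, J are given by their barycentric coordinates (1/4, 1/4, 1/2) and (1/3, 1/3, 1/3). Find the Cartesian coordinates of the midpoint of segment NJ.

(4/3, -97/12)

Barycentric coordinates of the midpoint are the average: (7/24, 7/24, 5/12).
Converting: (7/24)·K + (7/24)·L + (5/12)·M = (4/3, -97/12).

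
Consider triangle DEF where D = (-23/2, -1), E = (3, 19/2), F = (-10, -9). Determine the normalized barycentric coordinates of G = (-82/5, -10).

Signed area of the reference triangle: [DEF] = ½·((-23/2)·(19/2−(-9)) + 3·(-9−(-1)) + (-10)·(-1−(19/2))) = ½·(-851/4 − 24 + 105) = -527/8.
[GEF] = ½·((-82/5)·(19/2−(-9)) + 3·(-9−(-10)) + (-10)·(-10−(19/2))) = ½·(-1517/5 + 3 + 195) = -527/10, so the D-coordinate is (-527/10)/(-527/8) = 4/5.
[DGF] = ½·((-23/2)·(-10−(-9)) + (-82/5)·(-9−(-1)) + (-10)·(-1−(-10))) = ½·(23/2 + 656/5 − 90) = 527/20, so the E-coordinate is -2/5.
[DEG] = ½·((-23/2)·(19/2−(-10)) + 3·(-10−(-1)) + (-82/5)·(-1−(19/2))) = ½·(-897/4 − 27 + 861/5) = -1581/40, so the F-coordinate is 3/5.
Check: 4/5 − 2/5 + 3/5 = 1.

(4/5, -2/5, 3/5)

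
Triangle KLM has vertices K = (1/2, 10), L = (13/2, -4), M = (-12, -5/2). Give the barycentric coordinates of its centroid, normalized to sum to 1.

The centroid is the average of the vertices, so each weight is 1/3.

(1/3, 1/3, 1/3)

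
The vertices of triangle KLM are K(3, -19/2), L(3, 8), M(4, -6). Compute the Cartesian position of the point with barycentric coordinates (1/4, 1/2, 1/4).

(13/4, 1/8)

N = (1/4)·K + (1/2)·L + (1/4)·M.
x-coordinate: (1/4)·3 + (1/2)·3 + (1/4)·4 = 13/4.
y-coordinate: (1/4)·(-19/2) + (1/2)·8 + (1/4)·(-6) = 1/8.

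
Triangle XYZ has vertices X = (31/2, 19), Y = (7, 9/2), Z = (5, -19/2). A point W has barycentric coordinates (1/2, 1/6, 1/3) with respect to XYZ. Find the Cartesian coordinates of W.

(127/12, 85/12)

W = (1/2)·X + (1/6)·Y + (1/3)·Z.
x-coordinate: (1/2)·(31/2) + (1/6)·7 + (1/3)·5 = 127/12.
y-coordinate: (1/2)·19 + (1/6)·(9/2) + (1/3)·(-19/2) = 85/12.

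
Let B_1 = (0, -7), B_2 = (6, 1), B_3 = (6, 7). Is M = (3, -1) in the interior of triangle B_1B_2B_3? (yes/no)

yes

Barycentric coordinates of M: (1/2, 1/6, 1/3).
The three coordinates are positive, positive, positive; a point is interior exactly when all three are positive.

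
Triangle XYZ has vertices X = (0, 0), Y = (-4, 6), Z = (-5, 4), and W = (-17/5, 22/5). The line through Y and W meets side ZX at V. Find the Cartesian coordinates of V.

(-5/2, 2)

Barycentric coordinates of W with respect to XYZ: (1/5, 3/5, 1/5).
On side ZX the Y-coordinate is zero; dropping W's Y-weight 3/5 and renormalizing the remaining 1/5 : 1/5 gives weights 1/2, 1/2 on Z, X.
V = (1/2)·(-5, 4) + (1/2)·(0, 0) = (-5/2, 2).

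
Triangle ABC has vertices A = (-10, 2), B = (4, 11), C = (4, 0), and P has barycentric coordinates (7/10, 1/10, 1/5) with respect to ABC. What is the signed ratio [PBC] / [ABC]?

7/10

The signed ratio [PBC]/[ABC] equals the barycentric coordinate of P at vertex A, which is 7/10.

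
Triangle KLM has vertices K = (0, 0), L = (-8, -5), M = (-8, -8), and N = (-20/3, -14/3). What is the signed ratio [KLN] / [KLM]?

[KLM] = ½·(0·(-5−(-8)) + (-8)·(-8−0) + (-8)·(0−(-5))) = ½·(0 + 64 − 40) = 12.
[KLN] = ½·(0·(-5−(-14/3)) + (-8)·(-14/3−0) + (-20/3)·(0−(-5))) = ½·(0 + 112/3 − 100/3) = 2, so the ratio is 2/12 = 1/6.

1/6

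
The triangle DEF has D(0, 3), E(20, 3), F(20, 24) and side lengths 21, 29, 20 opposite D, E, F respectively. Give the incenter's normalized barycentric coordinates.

(3/10, 29/70, 2/7)

The incenter has barycentric coordinates proportional to the opposite side lengths: (21 : 29 : 20).
Normalizing by 21+29+20 = 70 gives (3/10, 29/70, 2/7).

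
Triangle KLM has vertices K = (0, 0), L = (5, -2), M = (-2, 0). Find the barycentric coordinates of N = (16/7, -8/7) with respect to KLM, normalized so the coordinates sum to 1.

(1/7, 4/7, 2/7)

Signed area of the reference triangle: [KLM] = ½·(0·(-2−0) + 5·(0−0) + (-2)·(0−(-2))) = ½·(0 + 0 − 4) = -2.
[NLM] = ½·((16/7)·(-2−0) + 5·(0−(-8/7)) + (-2)·(-8/7−(-2))) = ½·(-32/7 + 40/7 − 12/7) = -2/7, so the K-coordinate is (-2/7)/(-2) = 1/7.
[KNM] = ½·(0·(-8/7−0) + (16/7)·(0−0) + (-2)·(0−(-8/7))) = ½·(0 + 0 − 16/7) = -8/7, so the L-coordinate is 4/7.
[KLN] = ½·(0·(-2−(-8/7)) + 5·(-8/7−0) + (16/7)·(0−(-2))) = ½·(0 − 40/7 + 32/7) = -4/7, so the M-coordinate is 2/7.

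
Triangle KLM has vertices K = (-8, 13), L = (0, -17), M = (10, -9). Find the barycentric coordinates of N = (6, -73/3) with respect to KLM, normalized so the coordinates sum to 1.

(-1/3, 1, 1/3)

Signed area of the reference triangle: [KLM] = ½·((-8)·(-17−(-9)) + 0·(-9−13) + 10·(13−(-17))) = ½·(64 + 0 + 300) = 182.
[NLM] = ½·(6·(-17−(-9)) + 0·(-9−(-73/3)) + 10·(-73/3−(-17))) = ½·(-48 + 0 − 220/3) = -182/3, so the K-coordinate is (-182/3)/182 = -1/3.
[KNM] = ½·((-8)·(-73/3−(-9)) + 6·(-9−13) + 10·(13−(-73/3))) = ½·(368/3 − 132 + 1120/3) = 182, so the L-coordinate is 1.
[KLN] = ½·((-8)·(-17−(-73/3)) + 0·(-73/3−13) + 6·(13−(-17))) = ½·(-176/3 + 0 + 180) = 182/3, so the M-coordinate is 1/3.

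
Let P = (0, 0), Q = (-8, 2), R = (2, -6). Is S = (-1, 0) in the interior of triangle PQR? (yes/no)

Barycentric coordinates of S: (9/11, 3/22, 1/22).
The three coordinates are positive, positive, positive; a point is interior exactly when all three are positive.

yes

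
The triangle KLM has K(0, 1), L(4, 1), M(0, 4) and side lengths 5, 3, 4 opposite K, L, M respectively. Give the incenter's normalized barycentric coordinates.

The incenter has barycentric coordinates proportional to the opposite side lengths: (5 : 3 : 4).
Normalizing by 5+3+4 = 12 gives (5/12, 1/4, 1/3).

(5/12, 1/4, 1/3)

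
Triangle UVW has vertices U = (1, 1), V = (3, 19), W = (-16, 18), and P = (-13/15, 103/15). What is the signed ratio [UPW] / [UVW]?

1/5

[UVW] = ½·(1·(19−18) + 3·(18−1) + (-16)·(1−19)) = ½·(1 + 51 + 288) = 170.
[UPW] = ½·(1·(103/15−18) + (-13/15)·(18−1) + (-16)·(1−(103/15))) = ½·(-167/15 − 221/15 + 1408/15) = 34, so the ratio is 34/170 = 1/5.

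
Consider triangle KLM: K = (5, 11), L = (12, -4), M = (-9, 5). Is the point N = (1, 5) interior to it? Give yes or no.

yes

Barycentric coordinates of N: (5/14, 5/21, 17/42).
The three coordinates are positive, positive, positive; a point is interior exactly when all three are positive.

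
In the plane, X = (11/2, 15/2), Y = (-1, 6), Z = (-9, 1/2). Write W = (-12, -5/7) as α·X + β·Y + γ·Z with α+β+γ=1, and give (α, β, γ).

Signed area of the reference triangle: [XYZ] = ½·((11/2)·(6−(1/2)) + (-1)·(1/2−(15/2)) + (-9)·(15/2−6)) = ½·(121/4 + 7 − 27/2) = 95/8.
[WYZ] = ½·((-12)·(6−(1/2)) + (-1)·(1/2−(-5/7)) + (-9)·(-5/7−6)) = ½·(-66 − 17/14 + 423/7) = -95/28, so the X-coordinate is (-95/28)/(95/8) = -2/7.
[XWZ] = ½·((11/2)·(-5/7−(1/2)) + (-12)·(1/2−(15/2)) + (-9)·(15/2−(-5/7))) = ½·(-187/28 + 84 − 1035/14) = 95/56, so the Y-coordinate is 1/7.
[XYW] = ½·((11/2)·(6−(-5/7)) + (-1)·(-5/7−(15/2)) + (-12)·(15/2−6)) = ½·(517/14 + 115/14 − 18) = 95/7, so the Z-coordinate is 8/7.
Check: -2/7 + 1/7 + 8/7 = 1.

(-2/7, 1/7, 8/7)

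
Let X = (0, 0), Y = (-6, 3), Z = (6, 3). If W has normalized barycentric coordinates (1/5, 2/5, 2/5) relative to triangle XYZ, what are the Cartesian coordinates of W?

W = (1/5)·X + (2/5)·Y + (2/5)·Z.
x-coordinate: (1/5)·0 + (2/5)·(-6) + (2/5)·6 = 0.
y-coordinate: (1/5)·0 + (2/5)·3 + (2/5)·3 = 12/5.

(0, 12/5)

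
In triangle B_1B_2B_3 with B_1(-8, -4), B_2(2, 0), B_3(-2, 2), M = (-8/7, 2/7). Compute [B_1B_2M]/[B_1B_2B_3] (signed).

3/7

[B_1B_2B_3] = ½·((-8)·(0−2) + 2·(2−(-4)) + (-2)·(-4−0)) = ½·(16 + 12 + 8) = 18.
[B_1B_2M] = ½·((-8)·(0−(2/7)) + 2·(2/7−(-4)) + (-8/7)·(-4−0)) = ½·(16/7 + 60/7 + 32/7) = 54/7, so the ratio is (54/7)/18 = 3/7.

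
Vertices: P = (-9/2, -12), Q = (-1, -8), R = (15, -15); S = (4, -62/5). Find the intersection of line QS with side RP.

(21/4, -27/2)

Barycentric coordinates of S with respect to PQR: (2/5, 1/5, 2/5).
On side RP the Q-coordinate is zero; dropping S's Q-weight 1/5 and renormalizing the remaining 2/5 : 2/5 gives weights 1/2, 1/2 on R, P.
T = (1/2)·(15, -15) + (1/2)·(-9/2, -12) = (21/4, -27/2).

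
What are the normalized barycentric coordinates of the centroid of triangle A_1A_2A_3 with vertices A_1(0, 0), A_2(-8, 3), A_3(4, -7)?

(1/3, 1/3, 1/3)

The centroid is the average of the vertices, so each weight is 1/3.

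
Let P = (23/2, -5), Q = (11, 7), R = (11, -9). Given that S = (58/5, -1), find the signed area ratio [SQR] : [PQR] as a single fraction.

[PQR] = ½·((23/2)·(7−(-9)) + 11·(-9−(-5)) + 11·(-5−7)) = ½·(184 − 44 − 132) = 4.
[SQR] = ½·((58/5)·(7−(-9)) + 11·(-9−(-1)) + 11·(-1−7)) = ½·(928/5 − 88 − 88) = 24/5, so the ratio is (24/5)/4 = 6/5.

6/5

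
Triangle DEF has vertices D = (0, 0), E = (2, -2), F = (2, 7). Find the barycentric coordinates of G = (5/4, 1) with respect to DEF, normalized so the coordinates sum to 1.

Signed area of the reference triangle: [DEF] = ½·(0·(-2−7) + 2·(7−0) + 2·(0−(-2))) = ½·(0 + 14 + 4) = 9.
[GEF] = ½·((5/4)·(-2−7) + 2·(7−1) + 2·(1−(-2))) = ½·(-45/4 + 12 + 6) = 27/8, so the D-coordinate is (27/8)/9 = 3/8.
[DGF] = ½·(0·(1−7) + (5/4)·(7−0) + 2·(0−1)) = ½·(0 + 35/4 − 2) = 27/8, so the E-coordinate is 3/8.
[DEG] = ½·(0·(-2−1) + 2·(1−0) + (5/4)·(0−(-2))) = ½·(0 + 2 + 5/2) = 9/4, so the F-coordinate is 1/4.

(3/8, 3/8, 1/4)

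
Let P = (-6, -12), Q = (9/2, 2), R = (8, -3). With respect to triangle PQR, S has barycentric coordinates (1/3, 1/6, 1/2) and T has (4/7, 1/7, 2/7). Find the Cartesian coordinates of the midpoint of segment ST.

(9/8, -529/84)

Barycentric coordinates of the midpoint are the average: (19/42, 13/84, 11/28).
Converting: (19/42)·P + (13/84)·Q + (11/28)·R = (9/8, -529/84).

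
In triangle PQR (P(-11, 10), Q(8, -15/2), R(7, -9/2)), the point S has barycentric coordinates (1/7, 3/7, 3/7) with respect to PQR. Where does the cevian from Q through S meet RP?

Line QS meets RP where the Q-coordinate vanishes; zeroing S's Q-weight and renormalizing leaves R, P-weights 3/7 : 1/7 → (3/4, 1/4).
So T = (3/4)·R + (1/4)·P = (5/2, -7/8).

(5/2, -7/8)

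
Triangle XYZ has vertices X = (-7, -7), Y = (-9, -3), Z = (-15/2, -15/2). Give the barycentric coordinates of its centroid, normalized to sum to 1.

(1/3, 1/3, 1/3)

The centroid is the average of the vertices, so each weight is 1/3.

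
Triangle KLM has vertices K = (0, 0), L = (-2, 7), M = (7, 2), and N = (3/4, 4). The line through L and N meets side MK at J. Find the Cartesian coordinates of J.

Barycentric coordinates of N with respect to KLM: (1/4, 1/2, 1/4).
On side MK the L-coordinate is zero; dropping N's L-weight 1/2 and renormalizing the remaining 1/4 : 1/4 gives weights 1/2, 1/2 on M, K.
J = (1/2)·(7, 2) + (1/2)·(0, 0) = (7/2, 1).

(7/2, 1)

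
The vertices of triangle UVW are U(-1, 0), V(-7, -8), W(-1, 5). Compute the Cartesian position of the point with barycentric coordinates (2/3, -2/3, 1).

(3, 31/3)

P = (2/3)·U + (-2/3)·V + 1·W.
x-coordinate: (2/3)·(-1) + (-2/3)·(-7) + 1·(-1) = 3.
y-coordinate: (2/3)·0 + (-2/3)·(-8) + 1·5 = 31/3.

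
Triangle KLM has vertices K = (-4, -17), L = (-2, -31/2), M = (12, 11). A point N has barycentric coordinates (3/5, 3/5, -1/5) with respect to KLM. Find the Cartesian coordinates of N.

(-6, -217/10)

N = (3/5)·K + (3/5)·L + (-1/5)·M.
x-coordinate: (3/5)·(-4) + (3/5)·(-2) + (-1/5)·12 = -6.
y-coordinate: (3/5)·(-17) + (3/5)·(-31/2) + (-1/5)·11 = -217/10.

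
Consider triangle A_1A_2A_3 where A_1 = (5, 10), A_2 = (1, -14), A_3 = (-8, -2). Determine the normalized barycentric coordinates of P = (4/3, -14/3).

Signed area of the reference triangle: [A_1A_2A_3] = ½·(5·(-14−(-2)) + 1·(-2−10) + (-8)·(10−(-14))) = ½·(-60 − 12 − 192) = -132.
[PA_2A_3] = ½·((4/3)·(-14−(-2)) + 1·(-2−(-14/3)) + (-8)·(-14/3−(-14))) = ½·(-16 + 8/3 − 224/3) = -44, so the A_1-coordinate is (-44)/(-132) = 1/3.
[A_1PA_3] = ½·(5·(-14/3−(-2)) + (4/3)·(-2−10) + (-8)·(10−(-14/3))) = ½·(-40/3 − 16 − 352/3) = -220/3, so the A_2-coordinate is 5/9.
[A_1A_2P] = ½·(5·(-14−(-14/3)) + 1·(-14/3−10) + (4/3)·(10−(-14))) = ½·(-140/3 − 44/3 + 32) = -44/3, so the A_3-coordinate is 1/9.

(1/3, 5/9, 1/9)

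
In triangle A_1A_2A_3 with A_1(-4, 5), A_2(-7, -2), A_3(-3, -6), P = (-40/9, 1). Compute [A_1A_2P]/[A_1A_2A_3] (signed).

[A_1A_2A_3] = ½·((-4)·(-2−(-6)) + (-7)·(-6−5) + (-3)·(5−(-2))) = ½·(-16 + 77 − 21) = 20.
[A_1A_2P] = ½·((-4)·(-2−1) + (-7)·(1−5) + (-40/9)·(5−(-2))) = ½·(12 + 28 − 280/9) = 40/9, so the ratio is (40/9)/20 = 2/9.

2/9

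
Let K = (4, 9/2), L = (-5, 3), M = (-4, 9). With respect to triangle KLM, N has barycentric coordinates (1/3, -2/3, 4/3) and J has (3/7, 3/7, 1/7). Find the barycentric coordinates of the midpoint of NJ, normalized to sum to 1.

(8/21, -5/42, 31/42)

Since both coordinate triples sum to 1, the midpoint's barycentrics are the componentwise average.
(1/3+3/7)/2 = 8/21; similarly -5/42 and 31/42.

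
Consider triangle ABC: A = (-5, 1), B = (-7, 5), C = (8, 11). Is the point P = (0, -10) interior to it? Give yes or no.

Barycentric coordinates of P: (89/24, -193/72, -1/36).
The three coordinates are positive, negative, negative; a point is interior exactly when all three are positive.

no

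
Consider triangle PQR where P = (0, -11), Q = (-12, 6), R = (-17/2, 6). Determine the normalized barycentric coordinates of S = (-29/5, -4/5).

(2/5, 1/5, 2/5)

Signed area of the reference triangle: [PQR] = ½·(0·(6−6) + (-12)·(6−(-11)) + (-17/2)·(-11−6)) = ½·(0 − 204 + 289/2) = -119/4.
[SQR] = ½·((-29/5)·(6−6) + (-12)·(6−(-4/5)) + (-17/2)·(-4/5−6)) = ½·(0 − 408/5 + 289/5) = -119/10, so the P-coordinate is (-119/10)/(-119/4) = 2/5.
[PSR] = ½·(0·(-4/5−6) + (-29/5)·(6−(-11)) + (-17/2)·(-11−(-4/5))) = ½·(0 − 493/5 + 867/10) = -119/20, so the Q-coordinate is 1/5.
[PQS] = ½·(0·(6−(-4/5)) + (-12)·(-4/5−(-11)) + (-29/5)·(-11−6)) = ½·(0 − 612/5 + 493/5) = -119/10, so the R-coordinate is 2/5.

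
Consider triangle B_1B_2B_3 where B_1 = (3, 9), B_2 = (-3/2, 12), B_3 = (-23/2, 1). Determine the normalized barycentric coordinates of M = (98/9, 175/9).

(7/9, 10/9, -8/9)

Signed area of the reference triangle: [B_1B_2B_3] = ½·(3·(12−1) + (-3/2)·(1−9) + (-23/2)·(9−12)) = ½·(33 + 12 + 69/2) = 159/4.
[MB_2B_3] = ½·((98/9)·(12−1) + (-3/2)·(1−(175/9)) + (-23/2)·(175/9−12)) = ½·(1078/9 + 83/3 − 1541/18) = 371/12, so the B_1-coordinate is (371/12)/(159/4) = 7/9.
[B_1MB_3] = ½·(3·(175/9−1) + (98/9)·(1−9) + (-23/2)·(9−(175/9))) = ½·(166/3 − 784/9 + 1081/9) = 265/6, so the B_2-coordinate is 10/9.
[B_1B_2M] = ½·(3·(12−(175/9)) + (-3/2)·(175/9−9) + (98/9)·(9−12)) = ½·(-67/3 − 47/3 − 98/3) = -106/3, so the B_3-coordinate is -8/9.
Check: 7/9 + 10/9 − 8/9 = 1.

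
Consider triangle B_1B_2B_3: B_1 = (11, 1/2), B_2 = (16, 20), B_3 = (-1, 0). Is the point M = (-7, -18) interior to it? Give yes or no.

Barycentric coordinates of M: (372/463, -426/463, 517/463).
The three coordinates are positive, negative, positive; a point is interior exactly when all three are positive.

no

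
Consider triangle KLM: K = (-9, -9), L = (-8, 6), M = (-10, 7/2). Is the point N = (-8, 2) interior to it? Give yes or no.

Barycentric coordinates of N: (16/55, 47/55, -8/55).
The three coordinates are positive, positive, negative; a point is interior exactly when all three are positive.

no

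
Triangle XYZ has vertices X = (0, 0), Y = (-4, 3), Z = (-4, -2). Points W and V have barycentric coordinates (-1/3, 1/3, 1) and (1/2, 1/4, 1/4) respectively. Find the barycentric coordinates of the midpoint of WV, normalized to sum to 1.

Since both coordinate triples sum to 1, the midpoint's barycentrics are the componentwise average.
(-1/3+1/2)/2 = 1/12; similarly 7/24 and 5/8.

(1/12, 7/24, 5/8)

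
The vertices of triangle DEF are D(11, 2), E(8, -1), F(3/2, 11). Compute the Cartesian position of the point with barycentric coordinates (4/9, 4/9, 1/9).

G = (4/9)·D + (4/9)·E + (1/9)·F.
x-coordinate: (4/9)·11 + (4/9)·8 + (1/9)·(3/2) = 155/18.
y-coordinate: (4/9)·2 + (4/9)·(-1) + (1/9)·11 = 5/3.

(155/18, 5/3)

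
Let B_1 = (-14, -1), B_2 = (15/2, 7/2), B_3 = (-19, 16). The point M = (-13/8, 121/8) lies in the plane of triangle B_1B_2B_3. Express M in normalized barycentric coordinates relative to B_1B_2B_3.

(-1/2, 3/4, 3/4)

Signed area of the reference triangle: [B_1B_2B_3] = ½·((-14)·(7/2−16) + (15/2)·(16−(-1)) + (-19)·(-1−(7/2))) = ½·(175 + 255/2 + 171/2) = 194.
[MB_2B_3] = ½·((-13/8)·(7/2−16) + (15/2)·(16−(121/8)) + (-19)·(121/8−(7/2))) = ½·(325/16 + 105/16 − 1767/8) = -97, so the B_1-coordinate is (-97)/194 = -1/2.
[B_1MB_3] = ½·((-14)·(121/8−16) + (-13/8)·(16−(-1)) + (-19)·(-1−(121/8))) = ½·(49/4 − 221/8 + 2451/8) = 291/2, so the B_2-coordinate is 3/4.
[B_1B_2M] = ½·((-14)·(7/2−(121/8)) + (15/2)·(121/8−(-1)) + (-13/8)·(-1−(7/2))) = ½·(651/4 + 1935/16 + 117/16) = 291/2, so the B_3-coordinate is 3/4.
Check: -1/2 + 3/4 + 3/4 = 1.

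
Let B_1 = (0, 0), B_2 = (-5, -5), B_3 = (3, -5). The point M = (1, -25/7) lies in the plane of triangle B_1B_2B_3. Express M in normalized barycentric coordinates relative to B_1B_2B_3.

(2/7, 1/7, 4/7)

Signed area of the reference triangle: [B_1B_2B_3] = ½·(0·(-5−(-5)) + (-5)·(-5−0) + 3·(0−(-5))) = ½·(0 + 25 + 15) = 20.
[MB_2B_3] = ½·(1·(-5−(-5)) + (-5)·(-5−(-25/7)) + 3·(-25/7−(-5))) = ½·(0 + 50/7 + 30/7) = 40/7, so the B_1-coordinate is (40/7)/20 = 2/7.
[B_1MB_3] = ½·(0·(-25/7−(-5)) + 1·(-5−0) + 3·(0−(-25/7))) = ½·(0 − 5 + 75/7) = 20/7, so the B_2-coordinate is 1/7.
[B_1B_2M] = ½·(0·(-5−(-25/7)) + (-5)·(-25/7−0) + 1·(0−(-5))) = ½·(0 + 125/7 + 5) = 80/7, so the B_3-coordinate is 4/7.
Check: 2/7 + 1/7 + 4/7 = 1.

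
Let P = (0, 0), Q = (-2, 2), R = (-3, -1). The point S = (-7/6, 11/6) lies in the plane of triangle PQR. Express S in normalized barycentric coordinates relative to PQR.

(1/3, 5/6, -1/6)

Signed area of the reference triangle: [PQR] = ½·(0·(2−(-1)) + (-2)·(-1−0) + (-3)·(0−2)) = ½·(0 + 2 + 6) = 4.
[SQR] = ½·((-7/6)·(2−(-1)) + (-2)·(-1−(11/6)) + (-3)·(11/6−2)) = ½·(-7/2 + 17/3 + 1/2) = 4/3, so the P-coordinate is (4/3)/4 = 1/3.
[PSR] = ½·(0·(11/6−(-1)) + (-7/6)·(-1−0) + (-3)·(0−(11/6))) = ½·(0 + 7/6 + 11/2) = 10/3, so the Q-coordinate is 5/6.
[PQS] = ½·(0·(2−(11/6)) + (-2)·(11/6−0) + (-7/6)·(0−2)) = ½·(0 − 11/3 + 7/3) = -2/3, so the R-coordinate is -1/6.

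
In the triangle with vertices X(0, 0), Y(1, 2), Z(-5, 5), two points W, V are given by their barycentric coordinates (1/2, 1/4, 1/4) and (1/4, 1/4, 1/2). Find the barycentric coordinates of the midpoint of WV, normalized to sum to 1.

Since both coordinate triples sum to 1, the midpoint's barycentrics are the componentwise average.
(1/2+1/4)/2 = 3/8; similarly 1/4 and 3/8.

(3/8, 1/4, 3/8)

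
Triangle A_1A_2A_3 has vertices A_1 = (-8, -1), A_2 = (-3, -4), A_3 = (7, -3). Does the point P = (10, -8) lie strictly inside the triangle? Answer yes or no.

Barycentric coordinates of P: (-53/35, 69/35, 19/35).
The three coordinates are negative, positive, positive; a point is interior exactly when all three are positive.

no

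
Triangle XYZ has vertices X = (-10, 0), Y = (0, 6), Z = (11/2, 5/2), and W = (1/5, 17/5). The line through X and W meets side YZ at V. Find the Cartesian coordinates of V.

Barycentric coordinates of W with respect to XYZ: (1/5, 2/5, 2/5).
On side YZ the X-coordinate is zero; dropping W's X-weight 1/5 and renormalizing the remaining 2/5 : 2/5 gives weights 1/2, 1/2 on Y, Z.
V = (1/2)·(0, 6) + (1/2)·(11/2, 5/2) = (11/4, 17/4).

(11/4, 17/4)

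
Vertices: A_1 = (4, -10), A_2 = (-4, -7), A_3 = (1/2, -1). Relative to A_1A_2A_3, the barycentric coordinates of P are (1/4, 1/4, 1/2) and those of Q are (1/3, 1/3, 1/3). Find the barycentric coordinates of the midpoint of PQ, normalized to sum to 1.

(7/24, 7/24, 5/12)

Since both coordinate triples sum to 1, the midpoint's barycentrics are the componentwise average.
(1/4+1/3)/2 = 7/24; similarly 7/24 and 5/12.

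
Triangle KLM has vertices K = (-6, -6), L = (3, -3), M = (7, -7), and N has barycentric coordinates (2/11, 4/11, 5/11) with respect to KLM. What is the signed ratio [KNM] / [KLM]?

4/11

The signed ratio [KNM]/[KLM] equals the barycentric coordinate of N at vertex L, which is 4/11.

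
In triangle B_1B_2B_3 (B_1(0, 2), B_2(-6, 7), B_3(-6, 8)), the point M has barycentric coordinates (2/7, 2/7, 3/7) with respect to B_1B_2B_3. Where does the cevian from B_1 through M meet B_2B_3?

Line B_1M meets B_2B_3 where the B_1-coordinate vanishes; zeroing M's B_1-weight and renormalizing leaves B_2, B_3-weights 2/7 : 3/7 → (2/5, 3/5).
So N = (2/5)·B_2 + (3/5)·B_3 = (-6, 38/5).

(-6, 38/5)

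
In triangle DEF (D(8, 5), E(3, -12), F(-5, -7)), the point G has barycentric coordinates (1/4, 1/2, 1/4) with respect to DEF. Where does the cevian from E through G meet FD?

Line EG meets FD where the E-coordinate vanishes; zeroing G's E-weight and renormalizing leaves F, D-weights 1/4 : 1/4 → (1/2, 1/2).
So H = (1/2)·F + (1/2)·D = (3/2, -1).

(3/2, -1)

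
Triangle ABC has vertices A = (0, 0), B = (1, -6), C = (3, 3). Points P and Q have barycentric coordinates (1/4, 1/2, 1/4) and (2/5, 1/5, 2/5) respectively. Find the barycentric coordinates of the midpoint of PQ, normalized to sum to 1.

Since both coordinate triples sum to 1, the midpoint's barycentrics are the componentwise average.
(1/4+2/5)/2 = 13/40; similarly 7/20 and 13/40.

(13/40, 7/20, 13/40)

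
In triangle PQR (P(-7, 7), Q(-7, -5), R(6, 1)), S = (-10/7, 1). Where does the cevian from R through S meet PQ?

Barycentric coordinates of S with respect to PQR: (2/7, 2/7, 3/7).
On side PQ the R-coordinate is zero; dropping S's R-weight 3/7 and renormalizing the remaining 2/7 : 2/7 gives weights 1/2, 1/2 on P, Q.
T = (1/2)·(-7, 7) + (1/2)·(-7, -5) = (-7, 1).

(-7, 1)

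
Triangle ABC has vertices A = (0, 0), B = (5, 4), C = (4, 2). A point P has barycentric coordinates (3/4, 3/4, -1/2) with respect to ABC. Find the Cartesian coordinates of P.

P = (3/4)·A + (3/4)·B + (-1/2)·C.
x-coordinate: (3/4)·0 + (3/4)·5 + (-1/2)·4 = 7/4.
y-coordinate: (3/4)·0 + (3/4)·4 + (-1/2)·2 = 2.

(7/4, 2)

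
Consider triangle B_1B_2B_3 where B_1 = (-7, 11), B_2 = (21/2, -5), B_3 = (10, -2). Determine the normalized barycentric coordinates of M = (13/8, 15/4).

(1/2, 1/4, 1/4)

Signed area of the reference triangle: [B_1B_2B_3] = ½·((-7)·(-5−(-2)) + (21/2)·(-2−11) + 10·(11−(-5))) = ½·(21 − 273/2 + 160) = 89/4.
[MB_2B_3] = ½·((13/8)·(-5−(-2)) + (21/2)·(-2−(15/4)) + 10·(15/4−(-5))) = ½·(-39/8 − 483/8 + 175/2) = 89/8, so the B_1-coordinate is (89/8)/(89/4) = 1/2.
[B_1MB_3] = ½·((-7)·(15/4−(-2)) + (13/8)·(-2−11) + 10·(11−(15/4))) = ½·(-161/4 − 169/8 + 145/2) = 89/16, so the B_2-coordinate is 1/4.
[B_1B_2M] = ½·((-7)·(-5−(15/4)) + (21/2)·(15/4−11) + (13/8)·(11−(-5))) = ½·(245/4 − 609/8 + 26) = 89/16, so the B_3-coordinate is 1/4.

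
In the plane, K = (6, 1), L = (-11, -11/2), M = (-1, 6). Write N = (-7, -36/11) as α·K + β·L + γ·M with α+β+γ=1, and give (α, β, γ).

(2/11, 8/11, 1/11)

Signed area of the reference triangle: [KLM] = ½·(6·(-11/2−6) + (-11)·(6−1) + (-1)·(1−(-11/2))) = ½·(-69 − 55 − 13/2) = -261/4.
[NLM] = ½·((-7)·(-11/2−6) + (-11)·(6−(-36/11)) + (-1)·(-36/11−(-11/2))) = ½·(161/2 − 102 − 49/22) = -261/22, so the K-coordinate is (-261/22)/(-261/4) = 2/11.
[KNM] = ½·(6·(-36/11−6) + (-7)·(6−1) + (-1)·(1−(-36/11))) = ½·(-612/11 − 35 − 47/11) = -522/11, so the L-coordinate is 8/11.
[KLN] = ½·(6·(-11/2−(-36/11)) + (-11)·(-36/11−1) + (-7)·(1−(-11/2))) = ½·(-147/11 + 47 − 91/2) = -261/44, so the M-coordinate is 1/11.
Check: 2/11 + 8/11 + 1/11 = 1.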